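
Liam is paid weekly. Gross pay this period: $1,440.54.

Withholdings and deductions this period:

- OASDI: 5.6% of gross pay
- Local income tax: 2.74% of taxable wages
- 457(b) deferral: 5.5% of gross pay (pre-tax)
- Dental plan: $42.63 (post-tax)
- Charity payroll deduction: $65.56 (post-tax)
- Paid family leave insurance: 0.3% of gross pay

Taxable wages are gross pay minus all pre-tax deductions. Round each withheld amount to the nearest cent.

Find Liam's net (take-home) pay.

457(b) deferral: $1,440.54 × 0.055 = $79.23
Taxable wages = $1,440.54 − $79.23 = $1,361.31
Local income tax: $1,361.31 × 0.0274 = $37.30
Paid family leave insurance: $1,440.54 × 0.003 = $4.32
OASDI: $1,440.54 × 0.056 = $80.67
Charity payroll deduction: $65.56
Dental plan: $42.63
Total deductions = $79.23 + $37.30 + $4.32 + $80.67 + $65.56 + $42.63 = $309.71
Net pay = $1,440.54 − $309.71 = $1,130.83

$1,130.83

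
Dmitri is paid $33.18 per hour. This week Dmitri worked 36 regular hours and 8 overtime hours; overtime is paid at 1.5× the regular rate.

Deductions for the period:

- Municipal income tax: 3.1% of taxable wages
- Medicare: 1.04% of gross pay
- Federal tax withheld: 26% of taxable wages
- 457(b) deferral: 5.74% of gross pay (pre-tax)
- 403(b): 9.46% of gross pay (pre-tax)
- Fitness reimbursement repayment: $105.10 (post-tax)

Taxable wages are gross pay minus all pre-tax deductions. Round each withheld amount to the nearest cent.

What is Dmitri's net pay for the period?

$835.88

Regular pay: 36 × $33.18 = $1194.48
Overtime pay: 8 × $33.18 × 1.5 = $398.16
Gross pay = $1194.48 + $398.16 = $1592.64
457(b) deferral: $1592.64 × 0.0574 = $91.42
403(b): $1592.64 × 0.0946 = $150.66
Pre-tax total = $91.42 + $150.66 = $242.08
Taxable wages = $1592.64 − $242.08 = $1350.56
Municipal income tax: $1350.56 × 0.031 = $41.87
Federal tax withheld: $1350.56 × 0.26 = $351.15
Medicare: $1592.64 × 0.0104 = $16.56
Fitness reimbursement repayment: $105.10
Total deductions = $91.42 + $150.66 + $41.87 + $351.15 + $16.56 + $105.10 = $756.76
Net pay = $1592.64 − $756.76 = $835.88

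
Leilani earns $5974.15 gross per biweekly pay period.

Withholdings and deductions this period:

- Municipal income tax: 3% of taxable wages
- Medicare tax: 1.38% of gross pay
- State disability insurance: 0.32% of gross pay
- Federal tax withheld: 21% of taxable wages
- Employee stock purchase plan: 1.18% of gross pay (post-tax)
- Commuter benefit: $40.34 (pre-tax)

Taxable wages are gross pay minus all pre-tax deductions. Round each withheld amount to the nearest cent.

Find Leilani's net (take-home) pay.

$4337.65

Commuter benefit: $40.34
Taxable wages = $5974.15 − $40.34 = $5933.81
Municipal income tax: $5933.81 × 0.03 = $178.01
Federal tax withheld: $5933.81 × 0.21 = $1246.10
State disability insurance: $5974.15 × 0.0032 = $19.12
Medicare tax: $5974.15 × 0.0138 = $82.44
Employee stock purchase plan: $5974.15 × 0.0118 = $70.49
Total deductions = $40.34 + $178.01 + $1246.10 + $19.12 + $82.44 + $70.49 = $1636.50
Net pay = $5974.15 − $1636.50 = $4337.65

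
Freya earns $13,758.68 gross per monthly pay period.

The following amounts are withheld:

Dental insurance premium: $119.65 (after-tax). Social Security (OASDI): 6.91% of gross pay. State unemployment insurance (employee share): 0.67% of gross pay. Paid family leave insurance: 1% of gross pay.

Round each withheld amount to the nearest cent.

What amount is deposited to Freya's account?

$12,458.54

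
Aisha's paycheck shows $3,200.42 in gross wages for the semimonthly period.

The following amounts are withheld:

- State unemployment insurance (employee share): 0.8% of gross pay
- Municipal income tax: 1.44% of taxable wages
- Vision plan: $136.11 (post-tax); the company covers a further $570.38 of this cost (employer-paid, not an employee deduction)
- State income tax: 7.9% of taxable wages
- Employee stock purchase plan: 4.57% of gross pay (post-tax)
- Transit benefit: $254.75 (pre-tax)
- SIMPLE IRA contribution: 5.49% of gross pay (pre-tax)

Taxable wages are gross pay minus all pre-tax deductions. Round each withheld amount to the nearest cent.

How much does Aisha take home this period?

Transit benefit: $254.75
SIMPLE IRA contribution: $3,200.42 × 0.0549 = $175.70
Pre-tax total = $254.75 + $175.70 = $430.45
Taxable wages = $3,200.42 − $430.45 = $2,769.97
Municipal income tax: $2,769.97 × 0.0144 = $39.89
State income tax: $2,769.97 × 0.079 = $218.83
State unemployment insurance (employee share): $3,200.42 × 0.008 = $25.60
Employee stock purchase plan: $3,200.42 × 0.0457 = $146.26
Vision plan: $136.11
(Employer's $570.38 toward vision plan is not withheld from the employee.)
Total deductions = $254.75 + $175.70 + $39.89 + $218.83 + $25.60 + $146.26 + $136.11 = $997.14
Net pay = $3,200.42 − $997.14 = $2,203.28

$2,203.28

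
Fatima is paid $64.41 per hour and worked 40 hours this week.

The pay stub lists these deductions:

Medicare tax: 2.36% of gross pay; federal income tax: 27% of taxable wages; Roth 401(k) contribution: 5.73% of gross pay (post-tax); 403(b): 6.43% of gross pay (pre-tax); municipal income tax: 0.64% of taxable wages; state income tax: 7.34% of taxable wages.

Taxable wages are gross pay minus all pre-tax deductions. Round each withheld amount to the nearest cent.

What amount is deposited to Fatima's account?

Gross pay: 40 × $64.41 = $2,576.40
403(b): $2,576.40 × 0.0643 = $165.66
Taxable wages = $2,576.40 − $165.66 = $2,410.74
Federal income tax: $2,410.74 × 0.27 = $650.90
Municipal income tax: $2,410.74 × 0.0064 = $15.43
State income tax: $2,410.74 × 0.0734 = $176.95
Medicare tax: $2,576.40 × 0.0236 = $60.80
Roth 401(k) contribution: $2,576.40 × 0.0573 = $147.63
Total deductions = $165.66 + $650.90 + $15.43 + $176.95 + $60.80 + $147.63 = $1,217.37
Net pay = $2,576.40 − $1,217.37 = $1,359.03

$1,359.03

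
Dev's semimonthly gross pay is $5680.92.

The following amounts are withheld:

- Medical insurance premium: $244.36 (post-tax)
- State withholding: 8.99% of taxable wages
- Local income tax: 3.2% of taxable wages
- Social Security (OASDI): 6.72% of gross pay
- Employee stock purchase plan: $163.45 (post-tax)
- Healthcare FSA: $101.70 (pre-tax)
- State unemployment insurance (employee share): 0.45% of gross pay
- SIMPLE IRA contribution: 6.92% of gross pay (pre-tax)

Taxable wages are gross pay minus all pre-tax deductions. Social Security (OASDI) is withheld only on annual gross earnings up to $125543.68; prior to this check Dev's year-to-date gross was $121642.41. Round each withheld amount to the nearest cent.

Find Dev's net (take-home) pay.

Healthcare FSA: $101.70
SIMPLE IRA contribution: $5680.92 × 0.0692 = $393.12
Pre-tax total = $101.70 + $393.12 = $494.82
Taxable wages = $5680.92 − $494.82 = $5186.10
State withholding: $5186.10 × 0.0899 = $466.23
Local income tax: $5186.10 × 0.032 = $165.96
Social Security (OASDI): only $125543.68 − $121642.41 = $3901.27 of this check is subject → $3901.27 × 0.0672 = $262.17
State unemployment insurance (employee share): $5680.92 × 0.0045 = $25.56
Employee stock purchase plan: $163.45
Medical insurance premium: $244.36
Total deductions = $101.70 + $393.12 + $466.23 + $165.96 + $262.17 + $25.56 + $163.45 + $244.36 = $1822.55
Net pay = $5680.92 − $1822.55 = $3858.37

$3858.37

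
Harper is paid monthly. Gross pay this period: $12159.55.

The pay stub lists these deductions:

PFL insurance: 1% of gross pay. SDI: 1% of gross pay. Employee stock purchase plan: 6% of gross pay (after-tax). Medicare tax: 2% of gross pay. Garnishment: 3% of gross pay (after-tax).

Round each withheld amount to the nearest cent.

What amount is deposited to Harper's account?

SDI: $12159.55 × 0.01 = $121.60
Medicare tax: $12159.55 × 0.02 = $243.19
PFL insurance: $12159.55 × 0.01 = $121.60
Garnishment: $12159.55 × 0.03 = $364.79
Employee stock purchase plan: $12159.55 × 0.06 = $729.57
Total deductions = $121.60 + $243.19 + $121.60 + $364.79 + $729.57 = $1580.75
Net pay = $12159.55 − $1580.75 = $10578.80

$10578.80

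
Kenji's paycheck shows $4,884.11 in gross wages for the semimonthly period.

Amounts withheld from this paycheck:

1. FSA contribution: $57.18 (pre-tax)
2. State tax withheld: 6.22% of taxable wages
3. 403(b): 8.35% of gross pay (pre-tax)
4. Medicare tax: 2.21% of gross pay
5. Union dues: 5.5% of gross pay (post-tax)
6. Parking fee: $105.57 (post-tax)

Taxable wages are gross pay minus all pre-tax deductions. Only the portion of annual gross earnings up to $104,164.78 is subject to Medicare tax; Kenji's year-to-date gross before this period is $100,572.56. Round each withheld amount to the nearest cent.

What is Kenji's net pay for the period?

$3,690.65

FSA contribution: $57.18
403(b): $4,884.11 × 0.0835 = $407.82
Pre-tax total = $57.18 + $407.82 = $465.00
Taxable wages = $4,884.11 − $465.00 = $4,419.11
State tax withheld: $4,419.11 × 0.0622 = $274.87
Medicare tax: only $104,164.78 − $100,572.56 = $3,592.22 of this check is subject → $3,592.22 × 0.0221 = $79.39
Parking fee: $105.57
Union dues: $4,884.11 × 0.055 = $268.63
Total deductions = $57.18 + $407.82 + $274.87 + $79.39 + $105.57 + $268.63 = $1,193.46
Net pay = $4,884.11 − $1,193.46 = $3,690.65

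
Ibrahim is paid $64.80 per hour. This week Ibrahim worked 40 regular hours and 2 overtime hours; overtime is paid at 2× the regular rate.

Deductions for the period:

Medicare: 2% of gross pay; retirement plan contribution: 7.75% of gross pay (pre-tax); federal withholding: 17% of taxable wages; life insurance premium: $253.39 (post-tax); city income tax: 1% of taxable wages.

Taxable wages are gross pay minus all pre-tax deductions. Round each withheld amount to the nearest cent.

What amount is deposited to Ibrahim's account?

$1,846.38

Regular pay: 40 × $64.80 = $2,592.00
Overtime pay: 2 × $64.80 × 2 = $259.20
Gross pay = $2,592.00 + $259.20 = $2,851.20
Retirement plan contribution: $2,851.20 × 0.0775 = $220.97
Taxable wages = $2,851.20 − $220.97 = $2,630.23
Federal withholding: $2,630.23 × 0.17 = $447.14
City income tax: $2,630.23 × 0.01 = $26.30
Medicare: $2,851.20 × 0.02 = $57.02
Life insurance premium: $253.39
Total deductions = $220.97 + $447.14 + $26.30 + $57.02 + $253.39 = $1,004.82
Net pay = $2,851.20 − $1,004.82 = $1,846.38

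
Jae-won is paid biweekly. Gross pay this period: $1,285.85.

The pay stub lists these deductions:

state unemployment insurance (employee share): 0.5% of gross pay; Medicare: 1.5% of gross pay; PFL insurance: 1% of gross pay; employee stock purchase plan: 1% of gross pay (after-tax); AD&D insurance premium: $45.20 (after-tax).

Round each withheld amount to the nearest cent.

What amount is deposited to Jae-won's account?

$1,189.21

State unemployment insurance (employee share): $1,285.85 × 0.005 = $6.43
Medicare: $1,285.85 × 0.015 = $19.29
PFL insurance: $1,285.85 × 0.01 = $12.86
Employee stock purchase plan: $1,285.85 × 0.01 = $12.86
AD&D insurance premium: $45.20
Total deductions = $6.43 + $19.29 + $12.86 + $12.86 + $45.20 = $96.64
Net pay = $1,285.85 − $96.64 = $1,189.21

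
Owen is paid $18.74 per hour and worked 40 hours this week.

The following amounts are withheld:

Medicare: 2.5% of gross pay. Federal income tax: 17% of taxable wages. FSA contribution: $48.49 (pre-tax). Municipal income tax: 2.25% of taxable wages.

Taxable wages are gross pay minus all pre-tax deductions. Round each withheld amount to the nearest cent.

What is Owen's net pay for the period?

$547.41

Gross pay: 40 × $18.74 = $749.60
FSA contribution: $48.49
Taxable wages = $749.60 − $48.49 = $701.11
Federal income tax: $701.11 × 0.17 = $119.19
Municipal income tax: $701.11 × 0.0225 = $15.77
Medicare: $749.60 × 0.025 = $18.74
Total deductions = $48.49 + $119.19 + $15.77 + $18.74 = $202.19
Net pay = $749.60 − $202.19 = $547.41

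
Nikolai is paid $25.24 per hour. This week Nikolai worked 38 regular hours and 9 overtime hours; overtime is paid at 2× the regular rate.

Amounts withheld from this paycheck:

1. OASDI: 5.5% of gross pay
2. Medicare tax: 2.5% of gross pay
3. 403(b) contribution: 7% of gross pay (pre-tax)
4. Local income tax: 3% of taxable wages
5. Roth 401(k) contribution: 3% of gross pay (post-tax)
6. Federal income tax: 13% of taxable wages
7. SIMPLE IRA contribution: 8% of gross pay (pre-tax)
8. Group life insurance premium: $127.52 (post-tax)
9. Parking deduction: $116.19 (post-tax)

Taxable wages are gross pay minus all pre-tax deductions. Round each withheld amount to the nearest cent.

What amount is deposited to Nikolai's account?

$610.01

Regular pay: 38 × $25.24 = $959.12
Overtime pay: 9 × $25.24 × 2 = $454.32
Gross pay = $959.12 + $454.32 = $1413.44
403(b) contribution: $1413.44 × 0.07 = $98.94
SIMPLE IRA contribution: $1413.44 × 0.08 = $113.08
Pre-tax total = $98.94 + $113.08 = $212.02
Taxable wages = $1413.44 − $212.02 = $1201.42
Local income tax: $1201.42 × 0.03 = $36.04
Federal income tax: $1201.42 × 0.13 = $156.18
OASDI: $1413.44 × 0.055 = $77.74
Medicare tax: $1413.44 × 0.025 = $35.34
Group life insurance premium: $127.52
Parking deduction: $116.19
Roth 401(k) contribution: $1413.44 × 0.03 = $42.40
Total deductions = $98.94 + $113.08 + $36.04 + $156.18 + $77.74 + $35.34 + $127.52 + $116.19 + $42.40 = $803.43
Net pay = $1413.44 − $803.43 = $610.01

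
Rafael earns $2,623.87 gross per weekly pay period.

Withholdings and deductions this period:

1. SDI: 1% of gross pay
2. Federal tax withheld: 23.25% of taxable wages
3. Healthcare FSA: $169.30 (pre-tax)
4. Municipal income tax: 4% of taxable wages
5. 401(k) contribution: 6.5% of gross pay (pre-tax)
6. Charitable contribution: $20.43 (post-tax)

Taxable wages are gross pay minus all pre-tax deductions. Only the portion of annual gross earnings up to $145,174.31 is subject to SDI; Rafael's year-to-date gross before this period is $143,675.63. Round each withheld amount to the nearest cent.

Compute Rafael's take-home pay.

Healthcare FSA: $169.30
401(k) contribution: $2,623.87 × 0.065 = $170.55
Pre-tax total = $169.30 + $170.55 = $339.85
Taxable wages = $2,623.87 − $339.85 = $2,284.02
Municipal income tax: $2,284.02 × 0.04 = $91.36
Federal tax withheld: $2,284.02 × 0.2325 = $531.03
SDI: only $145,174.31 − $143,675.63 = $1,498.68 of this check is subject → $1,498.68 × 0.01 = $14.99
Charitable contribution: $20.43
Total deductions = $169.30 + $170.55 + $91.36 + $531.03 + $14.99 + $20.43 = $997.66
Net pay = $2,623.87 − $997.66 = $1,626.21

$1,626.21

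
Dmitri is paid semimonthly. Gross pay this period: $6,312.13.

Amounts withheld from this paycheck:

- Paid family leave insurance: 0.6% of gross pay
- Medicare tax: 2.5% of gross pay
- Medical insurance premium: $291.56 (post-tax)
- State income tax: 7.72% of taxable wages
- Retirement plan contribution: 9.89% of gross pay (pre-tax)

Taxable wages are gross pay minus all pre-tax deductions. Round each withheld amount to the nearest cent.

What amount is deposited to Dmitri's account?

$4,761.53

Retirement plan contribution: $6,312.13 × 0.0989 = $624.27
Taxable wages = $6,312.13 − $624.27 = $5,687.86
State income tax: $5,687.86 × 0.0772 = $439.10
Paid family leave insurance: $6,312.13 × 0.006 = $37.87
Medicare tax: $6,312.13 × 0.025 = $157.80
Medical insurance premium: $291.56
Total deductions = $624.27 + $439.10 + $37.87 + $157.80 + $291.56 = $1,550.60
Net pay = $6,312.13 − $1,550.60 = $4,761.53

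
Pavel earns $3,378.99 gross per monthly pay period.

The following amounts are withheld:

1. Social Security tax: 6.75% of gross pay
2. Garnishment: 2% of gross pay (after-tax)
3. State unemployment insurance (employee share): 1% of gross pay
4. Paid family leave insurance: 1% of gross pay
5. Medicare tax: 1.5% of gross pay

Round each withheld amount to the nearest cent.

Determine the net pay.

Social Security tax: $3,378.99 × 0.0675 = $228.08
State unemployment insurance (employee share): $3,378.99 × 0.01 = $33.79
Paid family leave insurance: $3,378.99 × 0.01 = $33.79
Medicare tax: $3,378.99 × 0.015 = $50.68
Garnishment: $3,378.99 × 0.02 = $67.58
Total deductions = $228.08 + $33.79 + $33.79 + $50.68 + $67.58 = $413.92
Net pay = $3,378.99 − $413.92 = $2,965.07

$2,965.07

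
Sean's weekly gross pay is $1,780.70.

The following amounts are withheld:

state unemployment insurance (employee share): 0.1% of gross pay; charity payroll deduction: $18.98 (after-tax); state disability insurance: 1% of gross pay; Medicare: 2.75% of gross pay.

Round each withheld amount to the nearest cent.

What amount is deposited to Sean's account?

$1,693.16

Medicare: $1,780.70 × 0.0275 = $48.97
State unemployment insurance (employee share): $1,780.70 × 0.001 = $1.78
State disability insurance: $1,780.70 × 0.01 = $17.81
Charity payroll deduction: $18.98
Total deductions = $48.97 + $1.78 + $17.81 + $18.98 = $87.54
Net pay = $1,780.70 − $87.54 = $1,693.16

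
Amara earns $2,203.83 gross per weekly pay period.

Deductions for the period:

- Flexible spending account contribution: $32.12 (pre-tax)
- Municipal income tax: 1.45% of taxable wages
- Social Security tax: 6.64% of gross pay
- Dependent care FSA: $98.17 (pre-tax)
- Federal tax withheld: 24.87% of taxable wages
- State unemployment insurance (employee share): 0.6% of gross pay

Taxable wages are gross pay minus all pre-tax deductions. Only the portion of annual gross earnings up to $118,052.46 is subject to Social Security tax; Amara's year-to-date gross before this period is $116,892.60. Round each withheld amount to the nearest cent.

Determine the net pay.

Flexible spending account contribution: $32.12
Dependent care FSA: $98.17
Pre-tax total = $32.12 + $98.17 = $130.29
Taxable wages = $2,203.83 − $130.29 = $2,073.54
Municipal income tax: $2,073.54 × 0.0145 = $30.07
Federal tax withheld: $2,073.54 × 0.2487 = $515.69
Social Security tax: only $118,052.46 − $116,892.60 = $1,159.86 of this check is subject → $1,159.86 × 0.0664 = $77.01
State unemployment insurance (employee share): $2,203.83 × 0.006 = $13.22
Total deductions = $32.12 + $98.17 + $30.07 + $515.69 + $77.01 + $13.22 = $766.28
Net pay = $2,203.83 − $766.28 = $1,437.55

$1,437.55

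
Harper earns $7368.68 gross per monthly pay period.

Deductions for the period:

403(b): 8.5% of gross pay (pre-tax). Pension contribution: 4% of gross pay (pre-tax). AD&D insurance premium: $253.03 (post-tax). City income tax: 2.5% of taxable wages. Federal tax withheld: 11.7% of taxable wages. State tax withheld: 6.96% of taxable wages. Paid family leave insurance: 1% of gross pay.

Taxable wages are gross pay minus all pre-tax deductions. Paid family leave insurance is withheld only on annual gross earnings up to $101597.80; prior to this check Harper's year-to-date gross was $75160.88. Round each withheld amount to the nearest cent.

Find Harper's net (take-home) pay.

$4756.56

403(b): $7368.68 × 0.085 = $626.34
Pension contribution: $7368.68 × 0.04 = $294.75
Pre-tax total = $626.34 + $294.75 = $921.09
Taxable wages = $7368.68 − $921.09 = $6447.59
Federal tax withheld: $6447.59 × 0.117 = $754.37
City income tax: $6447.59 × 0.025 = $161.19
State tax withheld: $6447.59 × 0.0696 = $448.75
Paid family leave insurance: cap not yet reached, full $7368.68 is subject → $7368.68 × 0.01 = $73.69
AD&D insurance premium: $253.03
Total deductions = $626.34 + $294.75 + $754.37 + $161.19 + $448.75 + $73.69 + $253.03 = $2612.12
Net pay = $7368.68 − $2612.12 = $4756.56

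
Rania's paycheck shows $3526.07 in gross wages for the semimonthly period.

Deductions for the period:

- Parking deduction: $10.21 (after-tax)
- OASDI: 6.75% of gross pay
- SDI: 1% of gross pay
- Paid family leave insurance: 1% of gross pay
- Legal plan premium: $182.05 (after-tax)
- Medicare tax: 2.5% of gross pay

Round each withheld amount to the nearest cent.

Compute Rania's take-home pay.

$2937.13

Medicare tax: $3526.07 × 0.025 = $88.15
Paid family leave insurance: $3526.07 × 0.01 = $35.26
SDI: $3526.07 × 0.01 = $35.26
OASDI: $3526.07 × 0.0675 = $238.01
Legal plan premium: $182.05
Parking deduction: $10.21
Total deductions = $88.15 + $35.26 + $35.26 + $238.01 + $182.05 + $10.21 = $588.94
Net pay = $3526.07 − $588.94 = $2937.13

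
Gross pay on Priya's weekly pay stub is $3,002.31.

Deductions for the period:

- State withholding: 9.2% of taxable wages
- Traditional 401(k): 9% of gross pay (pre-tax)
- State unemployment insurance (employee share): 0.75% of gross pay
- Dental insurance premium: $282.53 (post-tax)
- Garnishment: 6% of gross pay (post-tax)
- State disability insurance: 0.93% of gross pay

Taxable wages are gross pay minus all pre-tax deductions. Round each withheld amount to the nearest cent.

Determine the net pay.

$1,967.64

Traditional 401(k): $3,002.31 × 0.09 = $270.21
Taxable wages = $3,002.31 − $270.21 = $2,732.10
State withholding: $2,732.10 × 0.092 = $251.35
State unemployment insurance (employee share): $3,002.31 × 0.0075 = $22.52
State disability insurance: $3,002.31 × 0.0093 = $27.92
Garnishment: $3,002.31 × 0.06 = $180.14
Dental insurance premium: $282.53
Total deductions = $270.21 + $251.35 + $22.52 + $27.92 + $180.14 + $282.53 = $1,034.67
Net pay = $3,002.31 − $1,034.67 = $1,967.64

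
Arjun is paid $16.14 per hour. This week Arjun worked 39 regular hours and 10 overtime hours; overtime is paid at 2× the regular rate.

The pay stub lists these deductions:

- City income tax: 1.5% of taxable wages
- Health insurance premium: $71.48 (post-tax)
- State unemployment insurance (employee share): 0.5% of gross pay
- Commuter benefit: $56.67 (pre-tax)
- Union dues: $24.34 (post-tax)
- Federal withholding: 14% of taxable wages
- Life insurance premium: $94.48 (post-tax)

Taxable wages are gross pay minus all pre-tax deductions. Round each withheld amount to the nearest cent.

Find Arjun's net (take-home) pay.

$561.72

Regular pay: 39 × $16.14 = $629.46
Overtime pay: 10 × $16.14 × 2 = $322.80
Gross pay = $629.46 + $322.80 = $952.26
Commuter benefit: $56.67
Taxable wages = $952.26 − $56.67 = $895.59
City income tax: $895.59 × 0.015 = $13.43
Federal withholding: $895.59 × 0.14 = $125.38
State unemployment insurance (employee share): $952.26 × 0.005 = $4.76
Union dues: $24.34
Health insurance premium: $71.48
Life insurance premium: $94.48
Total deductions = $56.67 + $13.43 + $125.38 + $4.76 + $24.34 + $71.48 + $94.48 = $390.54
Net pay = $952.26 − $390.54 = $561.72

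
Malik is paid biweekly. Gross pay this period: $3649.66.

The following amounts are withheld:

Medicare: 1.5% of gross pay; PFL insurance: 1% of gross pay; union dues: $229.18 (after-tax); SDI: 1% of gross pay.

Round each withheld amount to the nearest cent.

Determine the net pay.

Medicare: $3649.66 × 0.015 = $54.74
SDI: $3649.66 × 0.01 = $36.50
PFL insurance: $3649.66 × 0.01 = $36.50
Union dues: $229.18
Total deductions = $54.74 + $36.50 + $36.50 + $229.18 = $356.92
Net pay = $3649.66 − $356.92 = $3292.74

$3292.74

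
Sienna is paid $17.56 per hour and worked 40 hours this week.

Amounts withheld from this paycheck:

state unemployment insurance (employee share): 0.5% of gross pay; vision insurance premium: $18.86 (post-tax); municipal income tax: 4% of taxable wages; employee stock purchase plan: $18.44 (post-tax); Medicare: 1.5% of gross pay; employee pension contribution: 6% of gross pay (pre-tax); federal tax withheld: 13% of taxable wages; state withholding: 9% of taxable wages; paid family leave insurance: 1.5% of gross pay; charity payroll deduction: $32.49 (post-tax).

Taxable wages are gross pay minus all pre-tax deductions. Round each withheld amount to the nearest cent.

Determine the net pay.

$394.22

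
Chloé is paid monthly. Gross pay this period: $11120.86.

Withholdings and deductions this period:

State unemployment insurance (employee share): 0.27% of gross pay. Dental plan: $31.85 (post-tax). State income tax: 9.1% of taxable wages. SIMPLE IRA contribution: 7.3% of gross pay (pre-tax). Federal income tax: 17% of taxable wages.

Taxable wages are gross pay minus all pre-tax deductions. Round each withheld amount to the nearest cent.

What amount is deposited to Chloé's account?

SIMPLE IRA contribution: $11120.86 × 0.073 = $811.82
Taxable wages = $11120.86 − $811.82 = $10309.04
State income tax: $10309.04 × 0.091 = $938.12
Federal income tax: $10309.04 × 0.17 = $1752.54
State unemployment insurance (employee share): $11120.86 × 0.0027 = $30.03
Dental plan: $31.85
Total deductions = $811.82 + $938.12 + $1752.54 + $30.03 + $31.85 = $3564.36
Net pay = $11120.86 − $3564.36 = $7556.50

$7556.50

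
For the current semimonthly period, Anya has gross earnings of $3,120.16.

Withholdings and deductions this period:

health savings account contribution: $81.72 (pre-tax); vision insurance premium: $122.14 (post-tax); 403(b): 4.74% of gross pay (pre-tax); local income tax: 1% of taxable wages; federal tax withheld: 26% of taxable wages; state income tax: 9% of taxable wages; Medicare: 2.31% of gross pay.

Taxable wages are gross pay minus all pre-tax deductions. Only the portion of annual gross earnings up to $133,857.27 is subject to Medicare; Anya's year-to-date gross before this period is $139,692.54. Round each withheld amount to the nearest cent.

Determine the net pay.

Health savings account contribution: $81.72
403(b): $3,120.16 × 0.0474 = $147.90
Pre-tax total = $81.72 + $147.90 = $229.62
Taxable wages = $3,120.16 − $229.62 = $2,890.54
Federal tax withheld: $2,890.54 × 0.26 = $751.54
State income tax: $2,890.54 × 0.09 = $260.15
Local income tax: $2,890.54 × 0.01 = $28.91
Medicare: annual cap $133,857.27 already reached (YTD $139,692.54), so $0.00
Vision insurance premium: $122.14
Total deductions = $81.72 + $147.90 + $751.54 + $260.15 + $28.91 + $0.00 + $122.14 = $1,392.36
Net pay = $3,120.16 − $1,392.36 = $1,727.80

$1,727.80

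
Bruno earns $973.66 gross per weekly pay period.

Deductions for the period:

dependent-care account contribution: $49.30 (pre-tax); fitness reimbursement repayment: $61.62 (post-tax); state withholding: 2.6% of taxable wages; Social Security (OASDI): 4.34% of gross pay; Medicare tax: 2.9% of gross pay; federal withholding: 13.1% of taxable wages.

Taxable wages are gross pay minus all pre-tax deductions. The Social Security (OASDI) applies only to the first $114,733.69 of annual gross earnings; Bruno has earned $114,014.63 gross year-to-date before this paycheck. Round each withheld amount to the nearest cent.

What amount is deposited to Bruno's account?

$658.17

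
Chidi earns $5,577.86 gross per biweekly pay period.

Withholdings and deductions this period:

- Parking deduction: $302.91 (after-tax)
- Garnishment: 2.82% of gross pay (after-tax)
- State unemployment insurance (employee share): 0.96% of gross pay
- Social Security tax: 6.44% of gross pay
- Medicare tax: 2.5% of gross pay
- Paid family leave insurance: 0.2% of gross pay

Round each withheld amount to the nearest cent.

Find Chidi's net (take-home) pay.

State unemployment insurance (employee share): $5,577.86 × 0.0096 = $53.55
Paid family leave insurance: $5,577.86 × 0.002 = $11.16
Medicare tax: $5,577.86 × 0.025 = $139.45
Social Security tax: $5,577.86 × 0.0644 = $359.21
Parking deduction: $302.91
Garnishment: $5,577.86 × 0.0282 = $157.30
Total deductions = $53.55 + $11.16 + $139.45 + $359.21 + $302.91 + $157.30 = $1,023.58
Net pay = $5,577.86 − $1,023.58 = $4,554.28

$4,554.28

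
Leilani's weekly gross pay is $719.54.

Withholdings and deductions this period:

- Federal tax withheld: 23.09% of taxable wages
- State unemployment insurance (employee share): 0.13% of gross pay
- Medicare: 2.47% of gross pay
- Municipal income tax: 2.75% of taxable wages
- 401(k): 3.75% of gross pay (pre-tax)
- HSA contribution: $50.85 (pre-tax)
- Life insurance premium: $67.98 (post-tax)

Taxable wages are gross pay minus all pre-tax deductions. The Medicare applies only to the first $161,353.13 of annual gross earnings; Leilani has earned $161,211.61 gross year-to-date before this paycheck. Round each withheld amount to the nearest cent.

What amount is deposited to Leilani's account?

$403.47

HSA contribution: $50.85
401(k): $719.54 × 0.0375 = $26.98
Pre-tax total = $50.85 + $26.98 = $77.83
Taxable wages = $719.54 − $77.83 = $641.71
Federal tax withheld: $641.71 × 0.2309 = $148.17
Municipal income tax: $641.71 × 0.0275 = $17.65
State unemployment insurance (employee share): $719.54 × 0.0013 = $0.94
Medicare: only $161,353.13 − $161,211.61 = $141.52 of this check is subject → $141.52 × 0.0247 = $3.50
Life insurance premium: $67.98
Total deductions = $50.85 + $26.98 + $148.17 + $17.65 + $0.94 + $3.50 + $67.98 = $316.07
Net pay = $719.54 − $316.07 = $403.47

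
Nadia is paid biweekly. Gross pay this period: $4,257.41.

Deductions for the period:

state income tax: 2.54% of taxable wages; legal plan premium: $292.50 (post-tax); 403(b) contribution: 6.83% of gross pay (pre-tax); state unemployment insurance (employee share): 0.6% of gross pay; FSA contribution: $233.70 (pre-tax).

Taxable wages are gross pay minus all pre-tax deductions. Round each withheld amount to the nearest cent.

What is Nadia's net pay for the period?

403(b) contribution: $4,257.41 × 0.0683 = $290.78
FSA contribution: $233.70
Pre-tax total = $290.78 + $233.70 = $524.48
Taxable wages = $4,257.41 − $524.48 = $3,732.93
State income tax: $3,732.93 × 0.0254 = $94.82
State unemployment insurance (employee share): $4,257.41 × 0.006 = $25.54
Legal plan premium: $292.50
Total deductions = $290.78 + $233.70 + $94.82 + $25.54 + $292.50 = $937.34
Net pay = $4,257.41 − $937.34 = $3,320.07

$3,320.07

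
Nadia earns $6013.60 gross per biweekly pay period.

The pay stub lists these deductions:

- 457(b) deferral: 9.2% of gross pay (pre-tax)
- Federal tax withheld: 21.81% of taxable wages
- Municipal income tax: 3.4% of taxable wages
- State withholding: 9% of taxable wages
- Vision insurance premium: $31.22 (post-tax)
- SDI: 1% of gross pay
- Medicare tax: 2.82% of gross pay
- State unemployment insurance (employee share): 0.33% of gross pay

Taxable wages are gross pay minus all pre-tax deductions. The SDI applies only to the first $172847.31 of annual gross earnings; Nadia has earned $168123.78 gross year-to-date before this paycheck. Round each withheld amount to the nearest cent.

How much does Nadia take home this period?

457(b) deferral: $6013.60 × 0.092 = $553.25
Taxable wages = $6013.60 − $553.25 = $5460.35
Federal tax withheld: $5460.35 × 0.2181 = $1190.90
Municipal income tax: $5460.35 × 0.034 = $185.65
State withholding: $5460.35 × 0.09 = $491.43
SDI: only $172847.31 − $168123.78 = $4723.53 of this check is subject → $4723.53 × 0.01 = $47.24
Medicare tax: $6013.60 × 0.0282 = $169.58
State unemployment insurance (employee share): $6013.60 × 0.0033 = $19.84
Vision insurance premium: $31.22
Total deductions = $553.25 + $1190.90 + $185.65 + $491.43 + $47.24 + $169.58 + $19.84 + $31.22 = $2689.11
Net pay = $6013.60 − $2689.11 = $3324.49

$3324.49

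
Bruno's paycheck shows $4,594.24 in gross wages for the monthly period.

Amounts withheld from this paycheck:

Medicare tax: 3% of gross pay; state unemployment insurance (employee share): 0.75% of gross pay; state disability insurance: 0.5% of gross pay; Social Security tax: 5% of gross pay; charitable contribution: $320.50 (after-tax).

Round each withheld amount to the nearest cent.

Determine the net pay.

State unemployment insurance (employee share): $4,594.24 × 0.0075 = $34.46
State disability insurance: $4,594.24 × 0.005 = $22.97
Social Security tax: $4,594.24 × 0.05 = $229.71
Medicare tax: $4,594.24 × 0.03 = $137.83
Charitable contribution: $320.50
Total deductions = $34.46 + $22.97 + $229.71 + $137.83 + $320.50 = $745.47
Net pay = $4,594.24 − $745.47 = $3,848.77

$3,848.77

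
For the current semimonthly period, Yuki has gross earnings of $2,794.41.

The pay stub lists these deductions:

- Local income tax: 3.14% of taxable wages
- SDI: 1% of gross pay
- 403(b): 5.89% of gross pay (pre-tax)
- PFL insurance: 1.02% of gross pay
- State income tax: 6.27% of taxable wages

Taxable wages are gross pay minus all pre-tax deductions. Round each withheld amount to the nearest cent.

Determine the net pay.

$2,325.91

403(b): $2,794.41 × 0.0589 = $164.59
Taxable wages = $2,794.41 − $164.59 = $2,629.82
State income tax: $2,629.82 × 0.0627 = $164.89
Local income tax: $2,629.82 × 0.0314 = $82.58
SDI: $2,794.41 × 0.01 = $27.94
PFL insurance: $2,794.41 × 0.0102 = $28.50
Total deductions = $164.59 + $164.89 + $82.58 + $27.94 + $28.50 = $468.50
Net pay = $2,794.41 − $468.50 = $2,325.91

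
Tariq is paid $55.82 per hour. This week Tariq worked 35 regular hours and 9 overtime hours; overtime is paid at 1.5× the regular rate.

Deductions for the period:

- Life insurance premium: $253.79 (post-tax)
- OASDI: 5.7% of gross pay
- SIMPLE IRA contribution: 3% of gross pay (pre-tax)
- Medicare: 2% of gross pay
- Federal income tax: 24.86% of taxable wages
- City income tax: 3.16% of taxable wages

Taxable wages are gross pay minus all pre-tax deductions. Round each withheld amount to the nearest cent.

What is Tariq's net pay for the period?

Regular pay: 35 × $55.82 = $1,953.70
Overtime pay: 9 × $55.82 × 1.5 = $753.57
Gross pay = $1,953.70 + $753.57 = $2,707.27
SIMPLE IRA contribution: $2,707.27 × 0.03 = $81.22
Taxable wages = $2,707.27 − $81.22 = $2,626.05
City income tax: $2,626.05 × 0.0316 = $82.98
Federal income tax: $2,626.05 × 0.2486 = $652.84
OASDI: $2,707.27 × 0.057 = $154.31
Medicare: $2,707.27 × 0.02 = $54.15
Life insurance premium: $253.79
Total deductions = $81.22 + $82.98 + $652.84 + $154.31 + $54.15 + $253.79 = $1,279.29
Net pay = $2,707.27 − $1,279.29 = $1,427.98

$1,427.98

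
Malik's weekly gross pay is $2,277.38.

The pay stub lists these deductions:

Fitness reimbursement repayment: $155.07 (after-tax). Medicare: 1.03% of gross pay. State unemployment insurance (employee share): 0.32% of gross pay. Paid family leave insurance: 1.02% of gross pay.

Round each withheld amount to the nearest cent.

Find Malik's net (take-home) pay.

State unemployment insurance (employee share): $2,277.38 × 0.0032 = $7.29
Paid family leave insurance: $2,277.38 × 0.0102 = $23.23
Medicare: $2,277.38 × 0.0103 = $23.46
Fitness reimbursement repayment: $155.07
Total deductions = $7.29 + $23.23 + $23.46 + $155.07 = $209.05
Net pay = $2,277.38 − $209.05 = $2,068.33

$2,068.33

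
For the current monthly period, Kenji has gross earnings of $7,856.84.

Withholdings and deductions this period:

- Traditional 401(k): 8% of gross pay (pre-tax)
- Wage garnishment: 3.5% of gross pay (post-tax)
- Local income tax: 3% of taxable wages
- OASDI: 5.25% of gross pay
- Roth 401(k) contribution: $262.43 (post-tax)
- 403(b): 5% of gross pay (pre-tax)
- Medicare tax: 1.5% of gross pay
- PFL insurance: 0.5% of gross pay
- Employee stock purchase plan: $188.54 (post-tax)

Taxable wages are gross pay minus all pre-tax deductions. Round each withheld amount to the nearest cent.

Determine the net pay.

$5,334.82

Traditional 401(k): $7,856.84 × 0.08 = $628.55
403(b): $7,856.84 × 0.05 = $392.84
Pre-tax total = $628.55 + $392.84 = $1,021.39
Taxable wages = $7,856.84 − $1,021.39 = $6,835.45
Local income tax: $6,835.45 × 0.03 = $205.06
PFL insurance: $7,856.84 × 0.005 = $39.28
Medicare tax: $7,856.84 × 0.015 = $117.85
OASDI: $7,856.84 × 0.0525 = $412.48
Roth 401(k) contribution: $262.43
Employee stock purchase plan: $188.54
Wage garnishment: $7,856.84 × 0.035 = $274.99
Total deductions = $628.55 + $392.84 + $205.06 + $39.28 + $117.85 + $412.48 + $262.43 + $188.54 + $274.99 = $2,522.02
Net pay = $7,856.84 − $2,522.02 = $5,334.82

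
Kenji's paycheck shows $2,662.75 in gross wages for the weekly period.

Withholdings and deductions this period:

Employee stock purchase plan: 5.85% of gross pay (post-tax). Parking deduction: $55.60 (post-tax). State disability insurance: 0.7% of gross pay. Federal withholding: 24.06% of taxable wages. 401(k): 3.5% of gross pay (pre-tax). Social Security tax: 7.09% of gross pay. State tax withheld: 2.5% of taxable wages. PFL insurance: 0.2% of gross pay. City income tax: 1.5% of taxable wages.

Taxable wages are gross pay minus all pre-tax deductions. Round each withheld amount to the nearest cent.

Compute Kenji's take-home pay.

$1,424.41

401(k): $2,662.75 × 0.035 = $93.20
Taxable wages = $2,662.75 − $93.20 = $2,569.55
State tax withheld: $2,569.55 × 0.025 = $64.24
City income tax: $2,569.55 × 0.015 = $38.54
Federal withholding: $2,569.55 × 0.2406 = $618.23
PFL insurance: $2,662.75 × 0.002 = $5.33
Social Security tax: $2,662.75 × 0.0709 = $188.79
State disability insurance: $2,662.75 × 0.007 = $18.64
Parking deduction: $55.60
Employee stock purchase plan: $2,662.75 × 0.0585 = $155.77
Total deductions = $93.20 + $64.24 + $38.54 + $618.23 + $5.33 + $188.79 + $18.64 + $55.60 + $155.77 = $1,238.34
Net pay = $2,662.75 − $1,238.34 = $1,424.41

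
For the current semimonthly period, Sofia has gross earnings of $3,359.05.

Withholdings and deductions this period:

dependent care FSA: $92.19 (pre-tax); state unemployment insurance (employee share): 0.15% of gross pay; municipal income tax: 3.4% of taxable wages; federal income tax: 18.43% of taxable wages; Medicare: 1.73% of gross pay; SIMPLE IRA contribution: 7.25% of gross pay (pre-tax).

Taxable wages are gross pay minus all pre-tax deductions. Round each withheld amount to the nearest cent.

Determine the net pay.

SIMPLE IRA contribution: $3,359.05 × 0.0725 = $243.53
Dependent care FSA: $92.19
Pre-tax total = $243.53 + $92.19 = $335.72
Taxable wages = $3,359.05 − $335.72 = $3,023.33
Federal income tax: $3,023.33 × 0.1843 = $557.20
Municipal income tax: $3,023.33 × 0.034 = $102.79
Medicare: $3,359.05 × 0.0173 = $58.11
State unemployment insurance (employee share): $3,359.05 × 0.0015 = $5.04
Total deductions = $243.53 + $92.19 + $557.20 + $102.79 + $58.11 + $5.04 = $1,058.86
Net pay = $3,359.05 − $1,058.86 = $2,300.19

$2,300.19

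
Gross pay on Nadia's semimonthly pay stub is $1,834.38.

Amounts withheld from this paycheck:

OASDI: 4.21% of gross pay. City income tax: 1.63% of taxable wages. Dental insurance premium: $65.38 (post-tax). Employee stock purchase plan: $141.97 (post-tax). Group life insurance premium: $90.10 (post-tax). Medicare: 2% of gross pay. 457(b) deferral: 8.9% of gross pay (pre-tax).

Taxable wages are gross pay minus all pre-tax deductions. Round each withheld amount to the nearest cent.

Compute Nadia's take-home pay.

$1,232.51

457(b) deferral: $1,834.38 × 0.089 = $163.26
Taxable wages = $1,834.38 − $163.26 = $1,671.12
City income tax: $1,671.12 × 0.0163 = $27.24
OASDI: $1,834.38 × 0.0421 = $77.23
Medicare: $1,834.38 × 0.02 = $36.69
Employee stock purchase plan: $141.97
Dental insurance premium: $65.38
Group life insurance premium: $90.10
Total deductions = $163.26 + $27.24 + $77.23 + $36.69 + $141.97 + $65.38 + $90.10 = $601.87
Net pay = $1,834.38 − $601.87 = $1,232.51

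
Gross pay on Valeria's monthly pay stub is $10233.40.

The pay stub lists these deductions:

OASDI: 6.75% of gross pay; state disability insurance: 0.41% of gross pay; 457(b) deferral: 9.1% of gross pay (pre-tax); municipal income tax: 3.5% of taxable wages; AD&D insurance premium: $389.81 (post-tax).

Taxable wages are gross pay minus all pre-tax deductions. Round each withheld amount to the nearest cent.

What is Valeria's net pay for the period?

$7854.06

457(b) deferral: $10233.40 × 0.091 = $931.24
Taxable wages = $10233.40 − $931.24 = $9302.16
Municipal income tax: $9302.16 × 0.035 = $325.58
OASDI: $10233.40 × 0.0675 = $690.75
State disability insurance: $10233.40 × 0.0041 = $41.96
AD&D insurance premium: $389.81
Total deductions = $931.24 + $325.58 + $690.75 + $41.96 + $389.81 = $2379.34
Net pay = $10233.40 − $2379.34 = $7854.06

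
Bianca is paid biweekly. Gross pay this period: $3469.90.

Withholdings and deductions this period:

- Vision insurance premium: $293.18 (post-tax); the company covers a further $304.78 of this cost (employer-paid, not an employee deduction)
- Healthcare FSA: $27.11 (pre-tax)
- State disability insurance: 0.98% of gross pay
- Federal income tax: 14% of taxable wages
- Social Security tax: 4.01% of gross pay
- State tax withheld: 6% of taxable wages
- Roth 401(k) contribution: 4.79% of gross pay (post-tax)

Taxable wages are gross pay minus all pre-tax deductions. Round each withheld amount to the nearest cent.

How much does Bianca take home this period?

$2121.69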